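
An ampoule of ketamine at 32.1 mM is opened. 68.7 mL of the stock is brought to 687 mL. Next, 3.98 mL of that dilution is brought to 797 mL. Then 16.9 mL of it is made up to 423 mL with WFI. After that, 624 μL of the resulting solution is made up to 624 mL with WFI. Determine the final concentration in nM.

0.640 nM

Overall dilution factor = 10 × 200.3 × 25.03 × 1000 = 5.01 × 10⁷.
32.1 mM / 5.01 × 10⁷ = 6.40 × 10⁻⁷ mM = 0.640 nM.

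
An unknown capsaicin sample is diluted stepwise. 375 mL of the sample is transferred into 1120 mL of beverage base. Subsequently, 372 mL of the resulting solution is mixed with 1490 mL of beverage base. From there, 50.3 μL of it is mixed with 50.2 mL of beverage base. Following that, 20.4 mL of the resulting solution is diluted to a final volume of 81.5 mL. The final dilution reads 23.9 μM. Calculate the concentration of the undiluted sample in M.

Overall dilution factor = 3.987 × 5.005 × 999.0 × 3.995 = 7.96 × 10⁴.
Original = 23.9 μM × 7.96 × 10⁴ = 1.90 × 10⁶ μM = 1.90 M.

1.90 M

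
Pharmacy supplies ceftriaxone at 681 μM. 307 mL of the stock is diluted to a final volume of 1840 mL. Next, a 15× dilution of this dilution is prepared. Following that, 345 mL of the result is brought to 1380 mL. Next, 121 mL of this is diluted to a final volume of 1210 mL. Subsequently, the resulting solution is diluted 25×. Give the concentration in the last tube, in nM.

7.57 nM

Overall dilution factor = 5.993 × 15 × 4 × 10 × 25 = 8.99 × 10⁴.
681 μM / 8.99 × 10⁴ = 7.57 × 10⁻³ μM = 7.57 nM.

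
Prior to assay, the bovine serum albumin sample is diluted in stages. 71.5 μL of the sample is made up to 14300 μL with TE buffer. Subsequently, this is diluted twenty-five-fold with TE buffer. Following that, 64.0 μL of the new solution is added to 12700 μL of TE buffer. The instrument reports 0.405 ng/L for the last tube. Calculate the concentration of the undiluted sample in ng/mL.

Overall dilution factor = 200 × 25 × 199.4 = 9.97 × 10⁵.
Original = 0.405 ng/L × 9.97 × 10⁵ = 4.04 × 10⁵ ng/L = 404 ng/mL.

404 ng/mL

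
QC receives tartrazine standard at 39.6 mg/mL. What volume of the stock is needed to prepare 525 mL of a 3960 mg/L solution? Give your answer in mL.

3960 mg/L = 3.96 mg/mL.
V₁ = C₂V₂/C₁ = 3.96 × 525 / 39.6 = 52.5 mL.

52.5 mL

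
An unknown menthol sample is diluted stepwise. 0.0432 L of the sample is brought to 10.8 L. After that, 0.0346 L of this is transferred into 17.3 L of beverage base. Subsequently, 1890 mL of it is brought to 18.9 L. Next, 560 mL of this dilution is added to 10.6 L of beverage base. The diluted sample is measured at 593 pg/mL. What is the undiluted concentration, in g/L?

Overall dilution factor = 250 × 501 × 10 × 19.93 = 2.50 × 10⁷.
Original = 593 pg/mL × 2.50 × 10⁷ = 1.48 × 10¹⁰ pg/mL = 14.8 g/L.

14.8 g/L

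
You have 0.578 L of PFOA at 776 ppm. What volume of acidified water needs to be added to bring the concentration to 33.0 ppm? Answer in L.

13.0 L

V₂ = C₁V₁/C₂ = 776 × 0.578 / 33.0 = 13.6 L.
Diluent to add = V₂ − V₁ = 13.6 − 0.578 = 13.0 L.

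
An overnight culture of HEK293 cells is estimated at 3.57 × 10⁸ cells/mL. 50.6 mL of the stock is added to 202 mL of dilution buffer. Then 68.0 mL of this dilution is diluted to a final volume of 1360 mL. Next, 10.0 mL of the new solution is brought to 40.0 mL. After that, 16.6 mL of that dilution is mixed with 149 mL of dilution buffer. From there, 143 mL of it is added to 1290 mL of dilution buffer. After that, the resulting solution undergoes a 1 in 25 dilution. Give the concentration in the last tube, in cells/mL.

Overall dilution factor = 4.992 × 20 × 4 × 9.976 × 10.02 × 25 = 9.98 × 10⁵.
3.57 × 10⁸ cells/mL / 9.98 × 10⁵ = 358 cells/mL.

358 cells/mL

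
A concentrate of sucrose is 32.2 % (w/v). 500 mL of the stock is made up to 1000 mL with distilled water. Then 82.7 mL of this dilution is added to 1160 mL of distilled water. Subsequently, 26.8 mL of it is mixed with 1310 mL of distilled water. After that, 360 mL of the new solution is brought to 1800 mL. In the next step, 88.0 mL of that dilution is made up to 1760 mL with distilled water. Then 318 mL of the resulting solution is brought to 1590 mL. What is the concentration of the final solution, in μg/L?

Overall dilution factor = 2 × 15.03 × 49.88 × 5 × 20 × 5 = 7.50 × 10⁵.
32.2 % (w/v) / 7.50 × 10⁵ = 4.30 × 10⁻⁵ % (w/v) = 430 μg/L.

430 μg/L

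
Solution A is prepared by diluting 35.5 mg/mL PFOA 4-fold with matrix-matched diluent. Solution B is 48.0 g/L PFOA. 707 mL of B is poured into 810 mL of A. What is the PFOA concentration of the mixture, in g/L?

27.1 g/L

C_A = 35.5 mg/mL / 4 = 8.88 mg/mL.
C_B = 48.0 g/L = 48.0 mg/mL.
C_mix = (C_A·V_A + C_B·V_B)/(V_A + V_B) = (8.88×810 + 48.0×707) / 1517 = 27.1 mg/mL = 27.1 g/L.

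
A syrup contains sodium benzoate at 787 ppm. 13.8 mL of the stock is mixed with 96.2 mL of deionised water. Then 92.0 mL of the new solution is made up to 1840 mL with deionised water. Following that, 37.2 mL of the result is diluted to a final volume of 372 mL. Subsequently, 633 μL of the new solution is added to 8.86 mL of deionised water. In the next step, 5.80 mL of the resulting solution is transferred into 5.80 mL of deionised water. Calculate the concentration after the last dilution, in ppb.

16.5 ppb

Overall dilution factor = 7.971 × 20 × 10 × 15.00 × 2 = 4.78 × 10⁴.
787 ppm / 4.78 × 10⁴ = 0.0165 ppm = 16.5 ppb.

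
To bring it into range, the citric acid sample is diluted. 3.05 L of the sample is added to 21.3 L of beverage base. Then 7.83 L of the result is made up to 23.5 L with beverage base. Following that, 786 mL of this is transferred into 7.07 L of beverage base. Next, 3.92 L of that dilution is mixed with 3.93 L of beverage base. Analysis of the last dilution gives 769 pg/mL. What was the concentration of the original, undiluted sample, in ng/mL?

Overall dilution factor = 7.984 × 3.001 × 9.995 × 2.003 = 480.
Original = 769 pg/mL × 480 = 3.69 × 10⁵ pg/mL = 369 ng/mL.

369 ng/mL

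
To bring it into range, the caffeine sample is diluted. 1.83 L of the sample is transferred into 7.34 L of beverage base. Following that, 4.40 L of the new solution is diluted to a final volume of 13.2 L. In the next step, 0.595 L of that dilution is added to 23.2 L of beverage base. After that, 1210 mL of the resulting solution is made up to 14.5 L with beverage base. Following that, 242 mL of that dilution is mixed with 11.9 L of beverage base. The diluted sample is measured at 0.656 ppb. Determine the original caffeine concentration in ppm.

237 ppm

Overall dilution factor = 5.011 × 3 × 39.99 × 11.98 × 50.17 = 3.61 × 10⁵.
Original = 0.656 ppb × 3.61 × 10⁵ = 2.37 × 10⁵ ppb = 237 ppm.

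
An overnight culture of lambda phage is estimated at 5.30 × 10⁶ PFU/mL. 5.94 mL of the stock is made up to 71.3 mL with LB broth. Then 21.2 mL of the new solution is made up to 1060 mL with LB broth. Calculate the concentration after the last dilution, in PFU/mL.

Overall dilution factor = 12.00 × 50 = 600.
5.30 × 10⁶ PFU/mL / 600 = 8830 PFU/mL.

8830 PFU/mL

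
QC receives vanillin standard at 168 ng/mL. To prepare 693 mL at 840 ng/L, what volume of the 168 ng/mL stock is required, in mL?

3.46 mL

840 ng/L = 0.840 ng/mL.
V₁ = C₂V₂/C₁ = 0.840 × 693 / 168 = 3.46 mL.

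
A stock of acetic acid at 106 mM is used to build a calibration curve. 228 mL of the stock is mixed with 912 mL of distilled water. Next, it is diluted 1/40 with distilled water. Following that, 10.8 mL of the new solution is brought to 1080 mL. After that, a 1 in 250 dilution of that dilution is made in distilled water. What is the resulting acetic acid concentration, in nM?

Overall dilution factor = 5 × 40 × 100 × 250 = 5.00 × 10⁶.
106 mM / 5.00 × 10⁶ = 2.12 × 10⁻⁵ mM = 21.2 nM.

21.2 nM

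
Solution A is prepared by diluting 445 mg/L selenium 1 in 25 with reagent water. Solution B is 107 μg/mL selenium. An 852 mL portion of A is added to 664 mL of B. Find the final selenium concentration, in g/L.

C_A = 445 mg/L / 25 = 17.8 mg/L.
C_B = 107 μg/mL = 107 mg/L.
C_mix = (C_A·V_A + C_B·V_B)/(V_A + V_B) = (17.8×852 + 107×664) / 1516 = 56.9 mg/L = 0.0569 g/L.

0.0569 g/L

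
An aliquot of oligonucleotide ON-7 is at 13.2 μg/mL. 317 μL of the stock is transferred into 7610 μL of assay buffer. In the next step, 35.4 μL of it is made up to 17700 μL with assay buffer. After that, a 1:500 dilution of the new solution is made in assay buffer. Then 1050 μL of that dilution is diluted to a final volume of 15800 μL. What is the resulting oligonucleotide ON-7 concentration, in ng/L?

0.140 ng/L

Overall dilution factor = 25.01 × 500 × 500 × 15.05 = 9.41 × 10⁷.
13.2 μg/mL / 9.41 × 10⁷ = 1.40 × 10⁻⁷ μg/mL = 0.140 ng/L.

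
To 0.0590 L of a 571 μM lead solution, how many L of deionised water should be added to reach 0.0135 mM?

0.0135 mM = 13.5 μM.
V₂ = C₁V₁/C₂ = 571 × 0.0590 / 13.5 = 2.50 L.
Diluent to add = V₂ − V₁ = 2.50 − 0.0590 = 2.44 L.

2.44 L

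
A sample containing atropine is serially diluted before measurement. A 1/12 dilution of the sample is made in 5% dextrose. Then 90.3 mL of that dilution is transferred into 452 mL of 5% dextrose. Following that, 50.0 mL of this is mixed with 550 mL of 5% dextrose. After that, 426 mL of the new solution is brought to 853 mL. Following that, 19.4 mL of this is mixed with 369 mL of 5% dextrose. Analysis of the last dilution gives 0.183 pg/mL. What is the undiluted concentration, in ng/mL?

6.34 ng/mL

Overall dilution factor = 12 × 6.006 × 12 × 2.002 × 20.02 = 3.47 × 10⁴.
Original = 0.183 pg/mL × 3.47 × 10⁴ = 6344 pg/mL = 6.34 ng/mL.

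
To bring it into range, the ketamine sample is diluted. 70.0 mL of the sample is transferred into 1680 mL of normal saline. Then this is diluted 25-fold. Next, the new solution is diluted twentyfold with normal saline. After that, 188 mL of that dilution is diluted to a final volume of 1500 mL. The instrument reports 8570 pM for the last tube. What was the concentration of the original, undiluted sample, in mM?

Overall dilution factor = 25 × 25 × 20 × 7.979 = 9.97 × 10⁴.
Original = 8570 pM × 9.97 × 10⁴ = 8.55 × 10⁸ pM = 0.855 mM.

0.855 mM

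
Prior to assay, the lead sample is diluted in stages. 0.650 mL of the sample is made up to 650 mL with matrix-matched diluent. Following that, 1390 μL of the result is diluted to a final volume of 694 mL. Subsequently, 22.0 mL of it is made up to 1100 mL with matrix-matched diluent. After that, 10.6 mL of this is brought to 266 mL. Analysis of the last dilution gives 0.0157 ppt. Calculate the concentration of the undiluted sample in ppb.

Overall dilution factor = 1000 × 499.3 × 50 × 25.09 = 6.26 × 10⁸.
Original = 0.0157 ppt × 6.26 × 10⁸ = 9.84 × 10⁶ ppt = 9840 ppb.

9840 ppb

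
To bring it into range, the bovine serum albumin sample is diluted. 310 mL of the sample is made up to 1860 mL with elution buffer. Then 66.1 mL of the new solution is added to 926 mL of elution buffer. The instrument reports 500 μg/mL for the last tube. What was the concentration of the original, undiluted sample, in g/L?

Overall dilution factor = 6 × 15.01 = 90.1.
Original = 500 μg/mL × 90.1 = 4.50 × 10⁴ μg/mL = 45.0 g/L.

45.0 g/L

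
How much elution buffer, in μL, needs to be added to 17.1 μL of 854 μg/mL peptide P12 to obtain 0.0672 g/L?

0.0672 g/L = 67.2 μg/mL.
V₂ = C₁V₁/C₂ = 854 × 17.1 / 67.2 = 217 μL.
Diluent to add = V₂ − V₁ = 217 − 17.1 = 200 μL.

200 μL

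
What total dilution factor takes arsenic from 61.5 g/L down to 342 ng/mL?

1.80 × 10⁵

Factor = C₀/C_target = 61.5 g/L / 342 ng/mL = 1.80 × 10⁵.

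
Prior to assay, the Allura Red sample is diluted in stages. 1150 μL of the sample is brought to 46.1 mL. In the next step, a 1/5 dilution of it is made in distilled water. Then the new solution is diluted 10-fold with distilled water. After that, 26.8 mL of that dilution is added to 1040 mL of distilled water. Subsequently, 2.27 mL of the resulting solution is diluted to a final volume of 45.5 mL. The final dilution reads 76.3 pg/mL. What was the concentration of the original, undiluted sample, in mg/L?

122 mg/L

Overall dilution factor = 40.09 × 5 × 10 × 39.81 × 20.04 = 1.60 × 10⁶.
Original = 76.3 pg/mL × 1.60 × 10⁶ = 1.22 × 10⁸ pg/mL = 122 mg/L.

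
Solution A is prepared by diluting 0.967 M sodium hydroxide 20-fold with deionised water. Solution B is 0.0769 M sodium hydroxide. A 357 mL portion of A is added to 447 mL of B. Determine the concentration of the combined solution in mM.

C_A = 0.967 M / 20 = 0.0483 M.
C_mix = (C_A·V_A + C_B·V_B)/(V_A + V_B) = (0.0483×357 + 0.0769×447) / 804.0 = 0.0642 M = 64.2 mM.

64.2 mM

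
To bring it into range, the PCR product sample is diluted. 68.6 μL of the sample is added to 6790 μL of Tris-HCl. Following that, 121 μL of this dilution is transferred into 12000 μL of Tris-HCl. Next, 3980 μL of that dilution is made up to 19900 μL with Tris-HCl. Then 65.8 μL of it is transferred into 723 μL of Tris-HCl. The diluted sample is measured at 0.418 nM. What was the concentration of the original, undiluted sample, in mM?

Overall dilution factor = 99.98 × 100.2 × 5 × 11.99 = 6.00 × 10⁵.
Original = 0.418 nM × 6.00 × 10⁵ = 2.51 × 10⁵ nM = 0.251 mM.

0.251 mM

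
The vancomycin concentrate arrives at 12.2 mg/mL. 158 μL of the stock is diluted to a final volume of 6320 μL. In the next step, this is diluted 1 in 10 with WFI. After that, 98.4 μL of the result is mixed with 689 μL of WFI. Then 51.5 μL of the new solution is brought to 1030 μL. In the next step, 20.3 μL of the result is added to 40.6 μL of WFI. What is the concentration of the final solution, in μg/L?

Overall dilution factor = 40 × 10 × 8.002 × 20 × 3 = 1.92 × 10⁵.
12.2 mg/mL / 1.92 × 10⁵ = 6.35 × 10⁻⁵ mg/mL = 63.5 μg/L.

63.5 μg/L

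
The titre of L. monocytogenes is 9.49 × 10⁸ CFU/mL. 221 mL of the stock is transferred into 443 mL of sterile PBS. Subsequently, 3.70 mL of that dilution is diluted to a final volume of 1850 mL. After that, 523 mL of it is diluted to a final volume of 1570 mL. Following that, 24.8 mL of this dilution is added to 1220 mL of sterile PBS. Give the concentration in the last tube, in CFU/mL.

Overall dilution factor = 3.005 × 500 × 3.002 × 50.19 = 2.26 × 10⁵.
9.49 × 10⁸ CFU/mL / 2.26 × 10⁵ = 4190 CFU/mL.

4190 CFU/mL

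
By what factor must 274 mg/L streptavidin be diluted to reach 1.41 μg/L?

1.94 × 10⁵

Factor = C₀/C_target = 274 mg/L / 1.41 μg/L = 1.94 × 10⁵.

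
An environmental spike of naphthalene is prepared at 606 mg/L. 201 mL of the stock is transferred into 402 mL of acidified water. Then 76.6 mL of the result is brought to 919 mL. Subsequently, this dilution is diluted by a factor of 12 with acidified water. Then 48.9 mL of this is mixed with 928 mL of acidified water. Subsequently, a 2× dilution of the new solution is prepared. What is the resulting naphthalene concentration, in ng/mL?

Overall dilution factor = 3 × 12.00 × 12 × 19.98 × 2 = 1.73 × 10⁴.
606 mg/L / 1.73 × 10⁴ = 0.0351 mg/L = 35.1 ng/mL.

35.1 ng/mL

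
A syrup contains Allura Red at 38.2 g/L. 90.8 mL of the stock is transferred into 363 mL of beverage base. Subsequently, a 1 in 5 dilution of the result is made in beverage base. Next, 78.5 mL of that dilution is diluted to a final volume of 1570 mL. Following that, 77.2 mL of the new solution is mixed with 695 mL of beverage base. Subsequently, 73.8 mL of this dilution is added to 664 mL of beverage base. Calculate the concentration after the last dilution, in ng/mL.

764 ng/mL

Overall dilution factor = 4.998 × 5 × 20 × 10.00 × 9.997 = 5.00 × 10⁴.
38.2 g/L / 5.00 × 10⁴ = 7.64 × 10⁻⁴ g/L = 764 ng/mL.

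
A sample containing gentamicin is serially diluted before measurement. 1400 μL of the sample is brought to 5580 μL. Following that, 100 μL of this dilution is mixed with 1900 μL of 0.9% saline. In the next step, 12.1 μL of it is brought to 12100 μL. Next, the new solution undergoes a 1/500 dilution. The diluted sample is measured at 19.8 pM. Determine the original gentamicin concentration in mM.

0.789 mM

Overall dilution factor = 3.986 × 20 × 1000 × 500 = 3.99 × 10⁷.
Original = 19.8 pM × 3.99 × 10⁷ = 7.89 × 10⁸ pM = 0.789 mM.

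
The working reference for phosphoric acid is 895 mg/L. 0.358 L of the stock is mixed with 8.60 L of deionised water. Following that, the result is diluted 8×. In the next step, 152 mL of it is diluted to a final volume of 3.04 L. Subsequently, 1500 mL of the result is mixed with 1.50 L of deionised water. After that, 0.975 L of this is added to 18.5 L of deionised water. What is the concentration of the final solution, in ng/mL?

Overall dilution factor = 25.02 × 8 × 20 × 2 × 19.97 = 1.60 × 10⁵.
895 mg/L / 1.60 × 10⁵ = 5.60 × 10⁻³ mg/L = 5.60 ng/mL.

5.60 ng/mL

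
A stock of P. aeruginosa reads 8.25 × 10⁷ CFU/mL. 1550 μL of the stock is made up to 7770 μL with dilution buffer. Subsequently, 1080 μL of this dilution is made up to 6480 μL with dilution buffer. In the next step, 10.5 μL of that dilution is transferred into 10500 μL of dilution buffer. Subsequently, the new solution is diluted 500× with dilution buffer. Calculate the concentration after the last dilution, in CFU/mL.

Overall dilution factor = 5.013 × 6 × 1001 × 500 = 1.51 × 10⁷.
8.25 × 10⁷ CFU/mL / 1.51 × 10⁷ = 5.48 CFU/mL.

5.48 CFU/mL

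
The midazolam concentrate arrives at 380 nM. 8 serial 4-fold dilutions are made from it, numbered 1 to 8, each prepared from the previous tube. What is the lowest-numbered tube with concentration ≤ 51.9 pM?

tube 7

Tube n has concentration 380 nM / 4ⁿ.
Need 4ⁿ ≥ 380 nM / 51.9 pM = 7322, so n ≥ 6.42.
First such tube: n = 7.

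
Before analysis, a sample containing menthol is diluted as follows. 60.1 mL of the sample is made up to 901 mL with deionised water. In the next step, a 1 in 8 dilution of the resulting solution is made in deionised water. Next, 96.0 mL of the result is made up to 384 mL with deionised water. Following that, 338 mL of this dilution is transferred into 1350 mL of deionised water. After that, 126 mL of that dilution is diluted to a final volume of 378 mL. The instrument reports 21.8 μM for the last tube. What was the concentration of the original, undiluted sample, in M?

Overall dilution factor = 14.99 × 8 × 4 × 4.994 × 3 = 7187.
Original = 21.8 μM × 7187 = 1.57 × 10⁵ μM = 0.157 M.

0.157 M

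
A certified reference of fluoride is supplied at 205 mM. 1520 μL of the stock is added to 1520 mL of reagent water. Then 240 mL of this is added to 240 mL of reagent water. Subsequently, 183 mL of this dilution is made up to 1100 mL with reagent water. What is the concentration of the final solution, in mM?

0.0170 mM

Overall dilution factor = 1001 × 2 × 6.011 = 1.20 × 10⁴.
205 mM / 1.20 × 10⁴ = 0.0170 mM.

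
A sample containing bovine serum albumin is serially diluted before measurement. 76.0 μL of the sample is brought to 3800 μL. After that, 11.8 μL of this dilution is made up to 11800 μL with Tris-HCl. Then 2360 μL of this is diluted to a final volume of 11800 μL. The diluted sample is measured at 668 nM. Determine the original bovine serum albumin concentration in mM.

167 mM

Overall dilution factor = 50 × 1000 × 5 = 2.50 × 10⁵.
Original = 668 nM × 2.50 × 10⁵ = 1.67 × 10⁸ nM = 167 mM.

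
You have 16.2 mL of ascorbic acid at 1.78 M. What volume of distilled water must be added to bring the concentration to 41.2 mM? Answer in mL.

684 mL

41.2 mM = 0.0412 M.
V₂ = C₁V₁/C₂ = 1.78 × 16.2 / 0.0412 = 700 mL.
Diluent to add = V₂ − V₁ = 700 − 16.2 = 684 mL.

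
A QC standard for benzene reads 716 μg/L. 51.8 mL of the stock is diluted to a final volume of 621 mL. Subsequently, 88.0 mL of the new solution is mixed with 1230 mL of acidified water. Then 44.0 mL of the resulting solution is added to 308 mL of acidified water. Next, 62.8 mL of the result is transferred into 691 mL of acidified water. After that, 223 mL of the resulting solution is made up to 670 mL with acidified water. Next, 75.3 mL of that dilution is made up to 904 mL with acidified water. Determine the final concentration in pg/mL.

1.15 pg/mL

Overall dilution factor = 11.99 × 14.98 × 8 × 12.00 × 3.004 × 12.01 = 6.22 × 10⁵.
716 μg/L / 6.22 × 10⁵ = 1.15 × 10⁻³ μg/L = 1.15 pg/mL.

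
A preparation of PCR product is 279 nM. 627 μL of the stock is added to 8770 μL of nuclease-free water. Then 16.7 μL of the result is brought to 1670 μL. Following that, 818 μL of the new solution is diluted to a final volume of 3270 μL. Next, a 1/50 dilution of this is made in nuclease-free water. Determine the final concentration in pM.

0.931 pM

Overall dilution factor = 14.99 × 100 × 3.998 × 50 = 3.00 × 10⁵.
279 nM / 3.00 × 10⁵ = 9.31 × 10⁻⁴ nM = 0.931 pM.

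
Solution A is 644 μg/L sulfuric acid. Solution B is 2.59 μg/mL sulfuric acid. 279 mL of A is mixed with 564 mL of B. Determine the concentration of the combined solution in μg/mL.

1.95 μg/mL

C_B = 2.59 μg/mL = 2590 μg/L.
C_mix = (C_A·V_A + C_B·V_B)/(V_A + V_B) = (644×279 + 2590×564) / 843.0 = 1946 μg/L = 1.95 μg/mL.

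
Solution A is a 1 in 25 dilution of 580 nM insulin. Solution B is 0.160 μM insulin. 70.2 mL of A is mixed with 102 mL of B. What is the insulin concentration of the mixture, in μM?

0.104 μM

C_A = 580 nM / 25 = 23.2 nM.
C_B = 0.160 μM = 160 nM.
C_mix = (C_A·V_A + C_B·V_B)/(V_A + V_B) = (23.2×70.2 + 160×102) / 172.2 = 104 nM = 0.104 μM.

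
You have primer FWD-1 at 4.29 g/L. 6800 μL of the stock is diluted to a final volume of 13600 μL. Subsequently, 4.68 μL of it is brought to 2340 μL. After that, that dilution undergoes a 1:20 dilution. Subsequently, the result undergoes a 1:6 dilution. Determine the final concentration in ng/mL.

Overall dilution factor = 2 × 500 × 20 × 6 = 1.20 × 10⁵.
4.29 g/L / 1.20 × 10⁵ = 3.57 × 10⁻⁵ g/L = 35.8 ng/mL.

35.8 ng/mL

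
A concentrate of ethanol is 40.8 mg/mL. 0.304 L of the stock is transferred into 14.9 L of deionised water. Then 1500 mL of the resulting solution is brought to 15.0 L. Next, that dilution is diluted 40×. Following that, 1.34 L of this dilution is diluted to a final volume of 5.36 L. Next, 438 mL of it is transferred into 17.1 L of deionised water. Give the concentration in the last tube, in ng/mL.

Overall dilution factor = 50.01 × 10 × 40 × 4 × 40.04 = 3.20 × 10⁶.
40.8 mg/mL / 3.20 × 10⁶ = 1.27 × 10⁻⁵ mg/mL = 12.7 ng/mL.

12.7 ng/mL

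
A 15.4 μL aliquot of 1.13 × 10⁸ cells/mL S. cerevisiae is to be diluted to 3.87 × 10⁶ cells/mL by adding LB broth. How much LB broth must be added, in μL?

434 μL

V₂ = C₁V₁/C₂ = 1.13 × 10⁸ × 15.4 / 3.87 × 10⁶ = 450 μL.
Diluent to add = V₂ − V₁ = 450 − 15.4 = 434 μL.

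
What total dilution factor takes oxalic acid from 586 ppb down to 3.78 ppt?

1.55 × 10⁵

Factor = C₀/C_target = 586 ppb / 3.78 ppt = 1.55 × 10⁵.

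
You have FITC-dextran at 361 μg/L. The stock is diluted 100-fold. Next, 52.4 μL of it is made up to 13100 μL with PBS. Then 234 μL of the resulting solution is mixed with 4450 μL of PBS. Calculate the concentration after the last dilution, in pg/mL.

0.721 pg/mL

Overall dilution factor = 100 × 250 × 20.02 = 5.00 × 10⁵.
361 μg/L / 5.00 × 10⁵ = 7.21 × 10⁻⁴ μg/L = 0.721 pg/mL.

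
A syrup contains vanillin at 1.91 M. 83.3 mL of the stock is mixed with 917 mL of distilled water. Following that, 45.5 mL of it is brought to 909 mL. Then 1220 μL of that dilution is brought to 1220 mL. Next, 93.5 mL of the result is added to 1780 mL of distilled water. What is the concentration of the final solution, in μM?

0.397 μM

Overall dilution factor = 12.01 × 19.98 × 1000 × 20.04 = 4.81 × 10⁶.
1.91 M / 4.81 × 10⁶ = 3.97 × 10⁻⁷ M = 0.397 μM.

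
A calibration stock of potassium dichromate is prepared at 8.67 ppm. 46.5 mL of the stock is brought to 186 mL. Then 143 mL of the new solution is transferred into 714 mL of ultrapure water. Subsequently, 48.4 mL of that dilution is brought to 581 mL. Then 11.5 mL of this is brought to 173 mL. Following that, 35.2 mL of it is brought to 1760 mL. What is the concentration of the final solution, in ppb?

0.0401 ppb

Overall dilution factor = 4 × 5.993 × 12.00 × 15.04 × 50 = 2.16 × 10⁵.
8.67 ppm / 2.16 × 10⁵ = 4.01 × 10⁻⁵ ppm = 0.0401 ppb.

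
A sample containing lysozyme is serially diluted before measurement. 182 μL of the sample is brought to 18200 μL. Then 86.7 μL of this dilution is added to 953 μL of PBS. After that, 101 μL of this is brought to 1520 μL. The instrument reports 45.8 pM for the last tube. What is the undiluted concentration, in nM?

827 nM

Overall dilution factor = 100 × 11.99 × 15.05 = 1.80 × 10⁴.
Original = 45.8 pM × 1.80 × 10⁴ = 8.27 × 10⁵ pM = 827 nM.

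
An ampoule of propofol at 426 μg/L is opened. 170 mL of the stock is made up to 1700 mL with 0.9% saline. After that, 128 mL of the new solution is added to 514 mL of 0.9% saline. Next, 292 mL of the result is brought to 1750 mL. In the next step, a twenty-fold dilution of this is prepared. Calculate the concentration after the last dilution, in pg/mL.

70.9 pg/mL

Overall dilution factor = 10 × 5.016 × 5.993 × 20 = 6012.
426 μg/L / 6012 = 0.0709 μg/L = 70.9 pg/mL.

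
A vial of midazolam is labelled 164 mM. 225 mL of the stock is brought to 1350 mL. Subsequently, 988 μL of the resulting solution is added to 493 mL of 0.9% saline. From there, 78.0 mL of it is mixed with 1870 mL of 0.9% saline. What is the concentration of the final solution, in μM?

Overall dilution factor = 6 × 500.0 × 24.97 = 7.49 × 10⁴.
164 mM / 7.49 × 10⁴ = 2.19 × 10⁻³ mM = 2.19 μM.

2.19 μM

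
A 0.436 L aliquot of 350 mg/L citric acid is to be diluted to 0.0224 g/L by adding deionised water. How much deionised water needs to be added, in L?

0.0224 g/L = 22.4 mg/L.
V₂ = C₁V₁/C₂ = 350 × 0.436 / 22.4 = 6.81 L.
Diluent to add = V₂ − V₁ = 6.81 − 0.436 = 6.38 L.

6.38 L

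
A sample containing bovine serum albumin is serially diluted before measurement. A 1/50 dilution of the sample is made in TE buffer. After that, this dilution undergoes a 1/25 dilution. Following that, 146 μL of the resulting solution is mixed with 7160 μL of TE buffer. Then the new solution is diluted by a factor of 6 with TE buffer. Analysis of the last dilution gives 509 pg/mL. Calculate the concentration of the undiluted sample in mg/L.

Overall dilution factor = 50 × 25 × 50.04 × 6 = 3.75 × 10⁵.
Original = 509 pg/mL × 3.75 × 10⁵ = 1.91 × 10⁸ pg/mL = 191 mg/L.

191 mg/L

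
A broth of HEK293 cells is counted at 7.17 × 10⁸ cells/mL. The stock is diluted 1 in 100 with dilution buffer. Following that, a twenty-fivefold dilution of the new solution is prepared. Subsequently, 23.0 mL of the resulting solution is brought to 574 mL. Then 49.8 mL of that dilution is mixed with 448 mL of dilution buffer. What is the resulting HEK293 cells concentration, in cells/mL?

1150 cells/mL

Overall dilution factor = 100 × 25 × 24.96 × 9.996 = 6.24 × 10⁵.
7.17 × 10⁸ cells/mL / 6.24 × 10⁵ = 1150 cells/mL.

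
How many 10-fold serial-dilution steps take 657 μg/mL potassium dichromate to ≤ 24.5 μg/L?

5

Need 10ⁿ ≥ 2.68 × 10⁴, so n ≥ log(2.68 × 10⁴)/log(10) = 4.43.
Minimum whole steps: n = 5.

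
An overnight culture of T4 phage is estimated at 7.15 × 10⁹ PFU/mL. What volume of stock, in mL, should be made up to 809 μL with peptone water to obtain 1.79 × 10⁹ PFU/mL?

0.203 mL

V₁ = C₂V₂/C₁ = 1.79 × 10⁹ × 809 / 7.15 × 10⁹ = 203 μL = 0.203 mL.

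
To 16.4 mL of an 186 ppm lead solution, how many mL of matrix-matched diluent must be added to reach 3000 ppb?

1000 mL

3000 ppb = 3.00 ppm.
V₂ = C₁V₁/C₂ = 186 × 16.4 / 3.00 = 1017 mL.
Diluent to add = V₂ − V₁ = 1017 − 16.4 = 1000 mL.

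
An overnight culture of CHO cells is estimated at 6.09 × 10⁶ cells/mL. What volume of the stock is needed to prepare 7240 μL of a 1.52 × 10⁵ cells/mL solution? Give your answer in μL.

181 μL

V₁ = C₂V₂/C₁ = 1.52 × 10⁵ × 7240 / 6.09 × 10⁶ = 181 μL.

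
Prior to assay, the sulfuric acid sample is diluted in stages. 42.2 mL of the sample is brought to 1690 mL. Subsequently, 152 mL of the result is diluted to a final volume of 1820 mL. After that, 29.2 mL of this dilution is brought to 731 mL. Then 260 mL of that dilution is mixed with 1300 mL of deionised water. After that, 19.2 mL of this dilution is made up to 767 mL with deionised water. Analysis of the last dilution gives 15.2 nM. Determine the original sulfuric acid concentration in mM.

43.7 mM

Overall dilution factor = 40.05 × 11.97 × 25.03 × 6 × 39.95 = 2.88 × 10⁶.
Original = 15.2 nM × 2.88 × 10⁶ = 4.37 × 10⁷ nM = 43.7 mM.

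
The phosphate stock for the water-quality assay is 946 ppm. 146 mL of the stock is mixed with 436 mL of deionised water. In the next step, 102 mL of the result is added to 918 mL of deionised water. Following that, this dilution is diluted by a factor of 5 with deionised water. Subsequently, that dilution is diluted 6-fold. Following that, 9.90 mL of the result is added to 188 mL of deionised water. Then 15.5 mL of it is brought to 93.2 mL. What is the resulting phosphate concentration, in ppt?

Overall dilution factor = 3.986 × 10 × 5 × 6 × 19.99 × 6.013 = 1.44 × 10⁵.
946 ppm / 1.44 × 10⁵ = 6.58 × 10⁻³ ppm = 6580 ppt.

6580 ppt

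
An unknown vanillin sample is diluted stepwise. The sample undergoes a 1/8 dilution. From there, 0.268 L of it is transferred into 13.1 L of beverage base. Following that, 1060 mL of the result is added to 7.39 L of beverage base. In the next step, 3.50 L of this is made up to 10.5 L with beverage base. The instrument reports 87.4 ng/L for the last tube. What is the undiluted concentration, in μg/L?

834 μg/L

Overall dilution factor = 8 × 49.88 × 7.972 × 3 = 9543.
Original = 87.4 ng/L × 9543 = 8.34 × 10⁵ ng/L = 834 μg/L.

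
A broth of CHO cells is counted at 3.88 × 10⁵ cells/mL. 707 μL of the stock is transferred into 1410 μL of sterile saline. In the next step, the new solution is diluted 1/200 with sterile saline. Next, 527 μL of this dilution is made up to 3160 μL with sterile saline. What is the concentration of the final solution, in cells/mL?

108 cells/mL

Overall dilution factor = 2.994 × 200 × 5.996 = 3591.
3.88 × 10⁵ cells/mL / 3591 = 108 cells/mL.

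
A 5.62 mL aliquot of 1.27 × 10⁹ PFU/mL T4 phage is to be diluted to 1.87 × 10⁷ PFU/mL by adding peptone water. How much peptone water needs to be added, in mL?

V₂ = C₁V₁/C₂ = 1.27 × 10⁹ × 5.62 / 1.87 × 10⁷ = 382 mL.
Diluent to add = V₂ − V₁ = 382 − 5.62 = 376 mL.

376 mL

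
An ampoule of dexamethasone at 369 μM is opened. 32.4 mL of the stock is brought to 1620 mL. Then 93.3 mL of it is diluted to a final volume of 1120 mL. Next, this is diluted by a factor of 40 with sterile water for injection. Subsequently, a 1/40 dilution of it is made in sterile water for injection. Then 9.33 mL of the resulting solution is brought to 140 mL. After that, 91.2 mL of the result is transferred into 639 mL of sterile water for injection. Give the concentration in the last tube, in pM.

3.20 pM

Overall dilution factor = 50 × 12.00 × 40 × 40 × 15.01 × 8.007 = 1.15 × 10⁸.
369 μM / 1.15 × 10⁸ = 3.20 × 10⁻⁶ μM = 3.20 pM.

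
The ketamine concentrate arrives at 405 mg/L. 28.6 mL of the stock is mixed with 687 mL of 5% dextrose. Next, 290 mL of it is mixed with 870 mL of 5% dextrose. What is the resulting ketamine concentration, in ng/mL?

Overall dilution factor = 25.02 × 4 = 100.
405 mg/L / 100 = 4.05 mg/L = 4050 ng/mL.

4050 ng/mL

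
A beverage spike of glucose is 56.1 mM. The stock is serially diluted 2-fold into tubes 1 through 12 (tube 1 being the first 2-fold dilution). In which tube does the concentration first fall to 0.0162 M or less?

tube 2

Tube n has concentration 56.1 mM / 2ⁿ.
Need 2ⁿ ≥ 56.1 mM / 0.0162 M = 3.46, so n ≥ 1.79.
First such tube: n = 2.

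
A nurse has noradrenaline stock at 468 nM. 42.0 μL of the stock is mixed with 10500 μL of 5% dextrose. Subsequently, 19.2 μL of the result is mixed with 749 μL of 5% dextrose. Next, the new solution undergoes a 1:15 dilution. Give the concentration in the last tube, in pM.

3.11 pM

Overall dilution factor = 251 × 40.01 × 15 = 1.51 × 10⁵.
468 nM / 1.51 × 10⁵ = 3.11 × 10⁻³ nM = 3.11 pM.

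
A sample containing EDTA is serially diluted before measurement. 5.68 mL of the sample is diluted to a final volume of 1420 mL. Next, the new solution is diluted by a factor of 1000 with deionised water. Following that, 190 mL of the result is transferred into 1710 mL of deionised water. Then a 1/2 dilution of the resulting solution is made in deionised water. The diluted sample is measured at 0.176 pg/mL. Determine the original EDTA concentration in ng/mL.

880 ng/mL

Overall dilution factor = 250 × 1000 × 10 × 2 = 5.00 × 10⁶.
Original = 0.176 pg/mL × 5.00 × 10⁶ = 8.80 × 10⁵ pg/mL = 880 ng/mL.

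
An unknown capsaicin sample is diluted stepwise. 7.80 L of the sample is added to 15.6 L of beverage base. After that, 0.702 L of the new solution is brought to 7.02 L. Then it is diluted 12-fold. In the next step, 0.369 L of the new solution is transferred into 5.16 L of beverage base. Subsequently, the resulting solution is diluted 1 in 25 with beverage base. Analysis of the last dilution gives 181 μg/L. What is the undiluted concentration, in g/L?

Overall dilution factor = 3 × 10 × 12 × 14.98 × 25 = 1.35 × 10⁵.
Original = 181 μg/L × 1.35 × 10⁵ = 2.44 × 10⁷ μg/L = 24.4 g/L.

24.4 g/L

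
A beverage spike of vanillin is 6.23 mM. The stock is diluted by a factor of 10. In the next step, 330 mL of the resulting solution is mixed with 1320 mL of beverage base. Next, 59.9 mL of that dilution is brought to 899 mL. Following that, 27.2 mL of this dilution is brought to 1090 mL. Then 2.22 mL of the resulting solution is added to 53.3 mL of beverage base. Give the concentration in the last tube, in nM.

Overall dilution factor = 10 × 5 × 15.01 × 40.07 × 25.01 = 7.52 × 10⁵.
6.23 mM / 7.52 × 10⁵ = 8.28 × 10⁻⁶ mM = 8.28 nM.

8.28 nM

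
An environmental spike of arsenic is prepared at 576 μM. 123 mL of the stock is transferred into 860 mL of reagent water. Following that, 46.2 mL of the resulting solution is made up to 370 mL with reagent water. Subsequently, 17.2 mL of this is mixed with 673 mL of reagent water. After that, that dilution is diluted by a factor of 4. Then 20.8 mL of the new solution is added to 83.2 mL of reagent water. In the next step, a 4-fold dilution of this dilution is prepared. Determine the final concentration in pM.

Overall dilution factor = 7.992 × 8.009 × 40.13 × 4 × 5 × 4 = 2.05 × 10⁵.
576 μM / 2.05 × 10⁵ = 2.80 × 10⁻³ μM = 2800 pM.

2800 pM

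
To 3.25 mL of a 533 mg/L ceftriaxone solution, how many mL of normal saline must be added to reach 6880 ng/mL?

6880 ng/mL = 6.88 mg/L.
V₂ = C₁V₁/C₂ = 533 × 3.25 / 6.88 = 252 mL.
Diluent to add = V₂ − V₁ = 252 − 3.25 = 249 mL.

249 mL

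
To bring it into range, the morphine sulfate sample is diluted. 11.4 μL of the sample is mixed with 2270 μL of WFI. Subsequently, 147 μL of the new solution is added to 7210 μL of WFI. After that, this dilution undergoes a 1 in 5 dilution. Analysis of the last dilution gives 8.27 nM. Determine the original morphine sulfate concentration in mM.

0.414 mM

Overall dilution factor = 200.1 × 50.05 × 5 = 5.01 × 10⁴.
Original = 8.27 nM × 5.01 × 10⁴ = 4.14 × 10⁵ nM = 0.414 mM.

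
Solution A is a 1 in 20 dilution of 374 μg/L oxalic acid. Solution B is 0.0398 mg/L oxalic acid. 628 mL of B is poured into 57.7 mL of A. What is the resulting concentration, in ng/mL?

38.0 ng/mL

C_A = 374 μg/L / 20 = 18.7 μg/L.
C_B = 0.0398 mg/L = 39.8 μg/L.
C_mix = (C_A·V_A + C_B·V_B)/(V_A + V_B) = (18.7×57.7 + 39.8×628) / 685.7 = 38.0 μg/L = 38.0 ng/mL.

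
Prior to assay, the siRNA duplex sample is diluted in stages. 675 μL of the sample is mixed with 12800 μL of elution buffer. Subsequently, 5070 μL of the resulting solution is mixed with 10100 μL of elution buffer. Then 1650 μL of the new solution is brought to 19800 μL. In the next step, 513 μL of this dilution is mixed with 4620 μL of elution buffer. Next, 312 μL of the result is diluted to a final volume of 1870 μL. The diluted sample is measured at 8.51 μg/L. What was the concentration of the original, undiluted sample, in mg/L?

Overall dilution factor = 19.96 × 2.992 × 12 × 10.01 × 5.994 = 4.30 × 10⁴.
Original = 8.51 μg/L × 4.30 × 10⁴ = 3.66 × 10⁵ μg/L = 366 mg/L.

366 mg/L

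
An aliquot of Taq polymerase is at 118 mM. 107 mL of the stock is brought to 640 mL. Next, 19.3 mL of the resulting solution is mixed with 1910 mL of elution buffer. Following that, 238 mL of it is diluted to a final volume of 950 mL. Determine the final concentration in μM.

49.4 μM

Overall dilution factor = 5.981 × 99.96 × 3.992 = 2387.
118 mM / 2387 = 0.0494 mM = 49.4 μM.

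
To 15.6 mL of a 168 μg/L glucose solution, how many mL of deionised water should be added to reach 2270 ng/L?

2270 ng/L = 2.27 μg/L.
V₂ = C₁V₁/C₂ = 168 × 15.6 / 2.27 = 1155 mL.
Diluent to add = V₂ − V₁ = 1155 − 15.6 = 1140 mL.

1140 mL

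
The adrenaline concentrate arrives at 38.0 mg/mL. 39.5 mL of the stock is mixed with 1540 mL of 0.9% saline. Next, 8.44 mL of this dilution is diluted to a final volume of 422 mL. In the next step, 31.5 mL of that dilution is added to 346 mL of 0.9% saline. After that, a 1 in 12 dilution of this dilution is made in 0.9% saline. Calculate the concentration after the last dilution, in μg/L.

Overall dilution factor = 39.99 × 50 × 11.98 × 12 = 2.88 × 10⁵.
38.0 mg/mL / 2.88 × 10⁵ = 1.32 × 10⁻⁴ mg/mL = 132 μg/L.

132 μg/L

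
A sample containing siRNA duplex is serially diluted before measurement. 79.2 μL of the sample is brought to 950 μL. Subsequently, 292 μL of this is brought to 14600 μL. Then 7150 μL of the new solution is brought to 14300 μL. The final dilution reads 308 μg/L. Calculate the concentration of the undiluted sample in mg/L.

Overall dilution factor = 11.99 × 50 × 2 = 1199.
Original = 308 μg/L × 1199 = 3.69 × 10⁵ μg/L = 369 mg/L.

369 mg/L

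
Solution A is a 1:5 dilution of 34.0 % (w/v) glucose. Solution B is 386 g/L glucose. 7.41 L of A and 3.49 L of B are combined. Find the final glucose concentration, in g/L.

C_A = 34.0 % (w/v) / 5 = 6.80 % (w/v).
C_B = 386 g/L = 38.6 % (w/v).
C_mix = (C_A·V_A + C_B·V_B)/(V_A + V_B) = (6.80×7.41 + 38.6×3.49) / 10.90 = 17.0 % (w/v) = 170 g/L.

170 g/L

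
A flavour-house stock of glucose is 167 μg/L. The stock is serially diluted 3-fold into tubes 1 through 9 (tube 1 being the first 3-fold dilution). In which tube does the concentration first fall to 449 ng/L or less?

tube 6

Tube n has concentration 167 μg/L / 3ⁿ.
Need 3ⁿ ≥ 167 μg/L / 449 ng/L = 372, so n ≥ 5.39.
First such tube: n = 6.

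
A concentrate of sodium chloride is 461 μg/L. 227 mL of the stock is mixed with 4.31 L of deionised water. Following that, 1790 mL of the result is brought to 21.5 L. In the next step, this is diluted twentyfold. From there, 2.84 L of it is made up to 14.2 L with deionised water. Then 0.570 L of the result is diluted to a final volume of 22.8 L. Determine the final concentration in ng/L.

0.480 ng/L

Overall dilution factor = 19.99 × 12.01 × 20 × 5 × 40 = 9.60 × 10⁵.
461 μg/L / 9.60 × 10⁵ = 4.80 × 10⁻⁴ μg/L = 0.480 ng/L.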